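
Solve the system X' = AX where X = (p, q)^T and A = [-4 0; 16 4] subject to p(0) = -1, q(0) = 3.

p(t) = -e^(-4t), q(t) = e^(4t) + 2e^(-4t)

Coefficient matrix A = [[-4, 0], [16, 4]].
Characteristic polynomial det(A - λI) = λ^2 - 16 = 0.
Eigenvalues λ = -4, 4.
For λ=-4: (A-λI) row 2 is [16, 8], so an eigenvector is (-1, 2).
For λ=4: (A-λI) row 1 is [-8, 0], so an eigenvector is (0, -1).
General solution: c_1e^(-4t)(-1,2) + c_2e^(4t)(0,-1).
Applying p(0)=-1, q(0)=3 gives c_1=1, c_2=-1.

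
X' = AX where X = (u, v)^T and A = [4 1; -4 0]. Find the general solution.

Coefficient matrix A = [[4, 1], [-4, 0]].
Characteristic polynomial det(A - λI) = λ^2 - 4λ + 4 = 0.
Single eigenvalue λ = 2 with algebraic multiplicity 2.
Eigenvector v = (1,-2); generalized eigenvector w with (A-λI)w=v is (2,-3).
General solution: e^(2t)[c_1·v + c_2·(t·v + w)].

u(t) = c_1e^(2t) + c_2te^(2t) + 2c_2e^(2t), v(t) = -2c_1e^(2t) - 2c_2te^(2t) - 3c_2e^(2t)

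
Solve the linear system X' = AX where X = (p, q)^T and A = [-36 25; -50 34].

Coefficient matrix A = [[-36, 25], [-50, 34]].
Characteristic polynomial det(A - λI) = λ^2 + 2λ + 26 = 0.
Eigenvalues λ = -1 ± 5i (complex conjugate pair).
For λ=-1+5i: an eigenvector is (2,3) - i(1,1) = (2 - i, 3 - i).
A real fundamental pair from Re and Im of e^((-1+5i)t)v: X_1 = e^(-t)(cos(5t)·(2,3) + sin(5t)·(1,1)), X_2 = e^(-t)(sin(5t)·(2,3) - cos(5t)·(1,1)).
General solution: K_1X_1 + K_2X_2.

p(t) = K_1e^(-t)sin(5t) + 2K_1e^(-t)cos(5t) + 2K_2e^(-t)sin(5t) - K_2e^(-t)cos(5t), q(t) = K_1e^(-t)sin(5t) + 3K_1e^(-t)cos(5t) + 3K_2e^(-t)sin(5t) - K_2e^(-t)cos(5t)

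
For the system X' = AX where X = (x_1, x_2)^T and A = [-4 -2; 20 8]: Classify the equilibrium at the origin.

A = [[-4,-2],[20,8]]; det(A-λI) = λ^2 - 4λ + 8.
λ = 2 ± 2i: positive real part.

unstable spiral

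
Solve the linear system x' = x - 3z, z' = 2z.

x(t) = 3c_1e^(2t) + c_2e^(t), z(t) = -c_1e^(2t)

Coefficient matrix A = [[1, -3], [0, 2]].
Characteristic polynomial det(A - λI) = λ^2 - 3λ + 2 = 0.
Eigenvalues λ = 2, 1.
For λ=2: (A-λI) row 1 is [-1, -3], so an eigenvector is (3, -1).
For λ=1: (A-λI) row 1 is [0, -3], so an eigenvector is (1, 0).
General solution: c_1e^(2t)(3,-1) + c_2e^(t)(1,0).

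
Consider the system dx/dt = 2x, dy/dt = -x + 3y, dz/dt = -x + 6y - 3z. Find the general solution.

x(t) = K_2e^(2t), y(t) = -K_1e^(3t) + K_2e^(2t), z(t) = -K_1e^(3t) + K_2e^(2t) + K_3e^(-3t)

Coefficient matrix A = [[2, 0, 0], [-1, 3, 0], [-1, 6, -3]].
det(A - λI) = 0 gives eigenvalues λ = 3, 2, -3.
For λ=3: eigenvector (0,-1,-1).
For λ=2: eigenvector (1,1,1).
For λ=-3: eigenvector (0,0,1).
General solution: K_1e^(3t)(0,-1,-1) + K_2e^(2t)(1,1,1) + K_3e^(-3t)(0,0,1).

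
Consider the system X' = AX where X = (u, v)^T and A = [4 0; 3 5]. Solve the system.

u(t) = K_1e^(4t), v(t) = -3K_1e^(4t) + K_2e^(5t)

Coefficient matrix A = [[4, 0], [3, 5]].
Characteristic polynomial det(A - λI) = λ^2 - 9λ + 20 = 0.
Eigenvalues λ = 4, 5.
For λ=4: (A-λI) row 2 is [3, 1], so an eigenvector is (1, -3).
For λ=5: (A-λI) row 1 is [-1, 0], so an eigenvector is (0, 1).
General solution: K_1e^(4t)(1,-3) + K_2e^(5t)(0,1).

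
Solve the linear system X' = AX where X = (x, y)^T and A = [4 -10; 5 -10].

Coefficient matrix A = [[4, -10], [5, -10]].
Characteristic polynomial det(A - λI) = λ^2 + 6λ + 10 = 0.
Eigenvalues λ = -3 ± i (complex conjugate pair).
For λ=-3+i: an eigenvector is (-1,-1) - i(3,2) = (-1 - 3i, -1 - 2i).
A real fundamental pair from Re and Im of e^((-3+i)t)v: X_1 = e^(-3t)(cos(t)·(-1,-1) + sin(t)·(3,2)), X_2 = e^(-3t)(sin(t)·(-1,-1) - cos(t)·(3,2)).
General solution: C_1X_1 + C_2X_2.

x(t) = 3C_1e^(-3t)sin(t) - C_1e^(-3t)cos(t) - C_2e^(-3t)sin(t) - 3C_2e^(-3t)cos(t), y(t) = 2C_1e^(-3t)sin(t) - C_1e^(-3t)cos(t) - C_2e^(-3t)sin(t) - 2C_2e^(-3t)cos(t)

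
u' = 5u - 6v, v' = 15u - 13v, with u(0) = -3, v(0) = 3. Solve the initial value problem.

u(t) = -15e^(-4t)sin(3t) - 3e^(-4t)cos(3t), v(t) = -24e^(-4t)sin(3t) + 3e^(-4t)cos(3t)

Coefficient matrix A = [[5, -6], [15, -13]].
Characteristic polynomial det(A - λI) = λ^2 + 8λ + 25 = 0.
Eigenvalues λ = -4 ± 3i (complex conjugate pair).
For λ=-4+3i: an eigenvector is (-1,-2) - i(1,1) = (-1 - i, -2 - i).
A real fundamental pair from Re and Im of e^((-4+3i)t)v: X_1 = e^(-4t)(cos(3t)·(-1,-2) + sin(3t)·(1,1)), X_2 = e^(-4t)(sin(3t)·(-1,-2) - cos(3t)·(1,1)).
General solution: K_1X_1 + K_2X_2.
Applying u(0)=-3, v(0)=3 gives K_1=-6, K_2=9.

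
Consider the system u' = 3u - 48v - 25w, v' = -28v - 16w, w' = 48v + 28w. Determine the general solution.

Coefficient matrix A = [[3, -48, -25], [0, -28, -16], [0, 48, 28]].
det(A - λI) = 0 gives eigenvalues λ = 4, 3, -4.
For λ=4: eigenvector (2,1,-2).
For λ=3: eigenvector (1,0,0).
For λ=-4: eigenvector (3,2,-3).
General solution: C_1e^(4t)(2,1,-2) + C_2e^(3t)(1,0,0) + C_3e^(-4t)(3,2,-3).

u(t) = 2C_1e^(4t) + C_2e^(3t) + 3C_3e^(-4t), v(t) = C_1e^(4t) + 2C_3e^(-4t), w(t) = -2C_1e^(4t) - 3C_3e^(-4t)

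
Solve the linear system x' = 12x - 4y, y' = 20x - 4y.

x(t) = -C_1e^(4t)sin(4t) + C_2e^(4t)cos(4t), y(t) = -2C_1e^(4t)sin(4t) + C_1e^(4t)cos(4t) + C_2e^(4t)sin(4t) + 2C_2e^(4t)cos(4t)

Coefficient matrix A = [[12, -4], [20, -4]].
Characteristic polynomial det(A - λI) = λ^2 - 8λ + 32 = 0.
Eigenvalues λ = 4 ± 4i (complex conjugate pair).
For λ=4+4i: an eigenvector is (0,1) - i(-1,-2) = (0 + i, 1 + 2i).
A real fundamental pair from Re and Im of e^((4+4i)t)v: X_1 = e^(4t)(cos(4t)·(0,1) + sin(4t)·(-1,-2)), X_2 = e^(4t)(sin(4t)·(0,1) - cos(4t)·(-1,-2)).
General solution: C_1X_1 + C_2X_2.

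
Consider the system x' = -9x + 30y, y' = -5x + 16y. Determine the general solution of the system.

x(t) = -2c_1e^(6t) + 3c_2e^(t), y(t) = -c_1e^(6t) + c_2e^(t)

Coefficient matrix A = [[-9, 30], [-5, 16]].
Characteristic polynomial det(A - λI) = λ^2 - 7λ + 6 = 0.
Eigenvalues λ = 6, 1.
For λ=6: (A-λI) row 1 is [-15, 30], so an eigenvector is (-2, -1).
For λ=1: (A-λI) row 1 is [-10, 30], so an eigenvector is (3, 1).
General solution: c_1e^(6t)(-2,-1) + c_2e^(t)(3,1).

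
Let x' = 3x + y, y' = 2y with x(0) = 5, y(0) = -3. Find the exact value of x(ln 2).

A = [[3,1],[0,2]]; eigenvalues λ = 3, 2.
Eigenvectors: (-1,0) for λ=3, (-1,1) for λ=2.
From the initial condition, c_1 = -2, c_2 = -3.
x(ln 2) = (-2)(2^3)(-1) + (-3)(2^2)(-1) = 28.

28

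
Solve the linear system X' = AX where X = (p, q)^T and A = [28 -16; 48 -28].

Coefficient matrix A = [[28, -16], [48, -28]].
Characteristic polynomial det(A - λI) = λ^2 - 16 = 0.
Eigenvalues λ = 4, -4.
For λ=4: (A-λI) row 1 is [24, -16], so an eigenvector is (-2, -3).
For λ=-4: (A-λI) row 1 is [32, -16], so an eigenvector is (-1, -2).
General solution: c_1e^(4t)(-2,-3) + c_2e^(-4t)(-1,-2).

p(t) = -2c_1e^(4t) - c_2e^(-4t), q(t) = -3c_1e^(4t) - 2c_2e^(-4t)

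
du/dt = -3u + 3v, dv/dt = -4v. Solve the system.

u(t) = C_1e^(-3t) - 3C_2e^(-4t), v(t) = C_2e^(-4t)

Coefficient matrix A = [[-3, 3], [0, -4]].
Characteristic polynomial det(A - λI) = λ^2 + 7λ + 12 = 0.
Eigenvalues λ = -3, -4.
For λ=-3: (A-λI) row 1 is [0, 3], so an eigenvector is (1, 0).
For λ=-4: (A-λI) row 1 is [1, 3], so an eigenvector is (-3, 1).
General solution: C_1e^(-3t)(1,0) + C_2e^(-4t)(-3,1).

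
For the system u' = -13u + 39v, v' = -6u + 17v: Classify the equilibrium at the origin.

A = [[-13,39],[-6,17]]; det(A-λI) = λ^2 - 4λ + 13.
λ = 2 ± 3i: positive real part.

unstable spiral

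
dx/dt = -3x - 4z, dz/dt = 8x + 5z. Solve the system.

x(t) = -C_1e^(t)sin(4t) + C_2e^(t)cos(4t), z(t) = C_1e^(t)sin(4t) + C_1e^(t)cos(4t) + C_2e^(t)sin(4t) - C_2e^(t)cos(4t)

Coefficient matrix A = [[-3, -4], [8, 5]].
Characteristic polynomial det(A - λI) = λ^2 - 2λ + 17 = 0.
Eigenvalues λ = 1 ± 4i (complex conjugate pair).
For λ=1+4i: an eigenvector is (0,1) - i(-1,1) = (0 + i, 1 - i).
A real fundamental pair from Re and Im of e^((1+4i)t)v: X_1 = e^(t)(cos(4t)·(0,1) + sin(4t)·(-1,1)), X_2 = e^(t)(sin(4t)·(0,1) - cos(4t)·(-1,1)).
General solution: C_1X_1 + C_2X_2.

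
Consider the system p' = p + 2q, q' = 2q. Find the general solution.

p(t) = -K_1e^(t) - 2K_2e^(2t), q(t) = -K_2e^(2t)

Coefficient matrix A = [[1, 2], [0, 2]].
Characteristic polynomial det(A - λI) = λ^2 - 3λ + 2 = 0.
Eigenvalues λ = 1, 2.
For λ=1: (A-λI) row 1 is [0, 2], so an eigenvector is (-1, 0).
For λ=2: (A-λI) row 1 is [-1, 2], so an eigenvector is (-2, -1).
General solution: K_1e^(t)(-1,0) + K_2e^(2t)(-2,-1).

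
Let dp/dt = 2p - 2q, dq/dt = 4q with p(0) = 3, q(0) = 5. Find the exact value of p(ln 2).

-48

A = [[2,-2],[0,4]]; eigenvalues λ = 4, 2.
Eigenvectors: (1,-1) for λ=4, (-1,0) for λ=2.
From the initial condition, c_1 = -5, c_2 = -8.
p(ln 2) = (-5)(2^4)(1) + (-8)(2^2)(-1) = -48.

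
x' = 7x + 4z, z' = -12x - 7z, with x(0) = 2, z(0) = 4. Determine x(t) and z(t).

x(t) = 16e^(t) - 14e^(-t), z(t) = -24e^(t) + 28e^(-t)

Coefficient matrix A = [[7, 4], [-12, -7]].
Characteristic polynomial det(A - λI) = λ^2 - 1 = 0.
Eigenvalues λ = -1, 1.
For λ=-1: (A-λI) row 1 is [8, 4], so an eigenvector is (1, -2).
For λ=1: (A-λI) row 1 is [6, 4], so an eigenvector is (2, -3).
General solution: K_1e^(-t)(1,-2) + K_2e^(t)(2,-3).
Applying x(0)=2, z(0)=4 gives K_1=-14, K_2=8.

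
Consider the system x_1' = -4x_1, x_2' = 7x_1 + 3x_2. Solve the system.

x_1(t) = -K_2e^(-4t), x_2(t) = -K_1e^(3t) + K_2e^(-4t)

Coefficient matrix A = [[-4, 0], [7, 3]].
Characteristic polynomial det(A - λI) = λ^2 + λ - 12 = 0.
Eigenvalues λ = 3, -4.
For λ=3: (A-λI) row 1 is [-7, 0], so an eigenvector is (0, -1).
For λ=-4: (A-λI) row 2 is [7, 7], so an eigenvector is (-1, 1).
General solution: K_1e^(3t)(0,-1) + K_2e^(-4t)(-1,1).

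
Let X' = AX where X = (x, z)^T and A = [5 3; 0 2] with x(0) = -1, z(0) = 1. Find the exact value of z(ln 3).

A = [[5,3],[0,2]]; eigenvalues λ = 2, 5.
Eigenvectors: (1,-1) for λ=2, (1,0) for λ=5.
From the initial condition, c_1 = -1, c_2 = 0.
z(ln 3) = (-1)(3^2)(-1) + (0)(3^5)(0) = 9.

9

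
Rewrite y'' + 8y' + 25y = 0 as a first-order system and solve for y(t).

Let x_1 = y, x_2 = y'. Then x_1' = x_2 and x_2' = -25x_1 - 8x_2.
A = [[0,1],[-25,-8]]; det(A-λI) = λ^2 + 8λ + 25.
Eigenvalues λ = -4 ± 3i.

y(t) = c_1e^(-4t)cos(3t) + c_2e^(-4t)sin(3t)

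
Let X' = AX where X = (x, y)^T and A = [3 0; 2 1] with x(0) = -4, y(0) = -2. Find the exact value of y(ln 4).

-248

A = [[3,0],[2,1]]; eigenvalues λ = 3, 1.
Eigenvectors: (1,1) for λ=3, (0,-1) for λ=1.
From the initial condition, c_1 = -4, c_2 = -2.
y(ln 4) = (-4)(4^3)(1) + (-2)(4^1)(-1) = -248.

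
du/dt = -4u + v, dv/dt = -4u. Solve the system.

u(t) = C_1e^(-2t) + C_2te^(-2t), v(t) = 2C_1e^(-2t) + 2C_2te^(-2t) + C_2e^(-2t)

Coefficient matrix A = [[-4, 1], [-4, 0]].
Characteristic polynomial det(A - λI) = λ^2 + 4λ + 4 = 0.
Single eigenvalue λ = -2 with algebraic multiplicity 2.
Eigenvector v = (1,2); generalized eigenvector w with (A-λI)w=v is (0,1).
General solution: e^(-2t)[C_1·v + C_2·(t·v + w)].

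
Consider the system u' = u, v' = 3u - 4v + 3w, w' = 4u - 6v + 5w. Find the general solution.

Coefficient matrix A = [[1, 0, 0], [3, -4, 3], [4, -6, 5]].
det(A - λI) = 0 gives eigenvalues λ = 2, 1, -1.
For λ=2: eigenvector (0,-1,-2).
For λ=1: eigenvector (1,0,-1).
For λ=-1: eigenvector (0,1,1).
General solution: c_1e^(2t)(0,-1,-2) + c_2e^(t)(1,0,-1) + c_3e^(-t)(0,1,1).

u(t) = c_2e^(t), v(t) = -c_1e^(2t) + c_3e^(-t), w(t) = -2c_1e^(2t) - c_2e^(t) + c_3e^(-t)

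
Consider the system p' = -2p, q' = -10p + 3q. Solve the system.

p(t) = c_1e^(-2t), q(t) = 2c_1e^(-2t) + c_2e^(3t)

Coefficient matrix A = [[-2, 0], [-10, 3]].
Characteristic polynomial det(A - λI) = λ^2 - λ - 6 = 0.
Eigenvalues λ = -2, 3.
For λ=-2: (A-λI) row 2 is [-10, 5], so an eigenvector is (1, 2).
For λ=3: (A-λI) row 1 is [-5, 0], so an eigenvector is (0, 1).
General solution: c_1e^(-2t)(1,2) + c_2e^(3t)(0,1).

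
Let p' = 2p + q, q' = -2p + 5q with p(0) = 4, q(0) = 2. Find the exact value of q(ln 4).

-640

A = [[2,1],[-2,5]]; eigenvalues λ = 3, 4.
Eigenvectors: (-1,-1) for λ=3, (-1,-2) for λ=4.
From the initial condition, c_1 = -6, c_2 = 2.
q(ln 4) = (-6)(4^3)(-1) + (2)(4^4)(-2) = -640.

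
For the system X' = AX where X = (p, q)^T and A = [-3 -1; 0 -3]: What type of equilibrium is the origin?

A = [[-3,-1],[0,-3]]; det(A-λI) = λ^2 + 6λ + 9.
repeated λ = -3 with a single eigenvector.

stable improper node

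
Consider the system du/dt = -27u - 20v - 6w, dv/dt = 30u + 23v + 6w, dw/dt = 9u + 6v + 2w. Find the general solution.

Coefficient matrix A = [[-27, -20, -6], [30, 23, 6], [9, 6, 2]].
det(A - λI) = 0 gives eigenvalues λ = -4, 3, -1.
For λ=-4: eigenvector (2,-2,-1).
For λ=3: eigenvector (-2,3,0).
For λ=-1: eigenvector (1,-1,-1).
General solution: C_1e^(-4t)(2,-2,-1) + C_2e^(3t)(-2,3,0) + C_3e^(-t)(1,-1,-1).

u(t) = 2C_1e^(-4t) - 2C_2e^(3t) + C_3e^(-t), v(t) = -2C_1e^(-4t) + 3C_2e^(3t) - C_3e^(-t), w(t) = -C_1e^(-4t) - C_3e^(-t)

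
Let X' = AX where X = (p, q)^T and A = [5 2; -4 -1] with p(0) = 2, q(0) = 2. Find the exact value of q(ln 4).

-352

A = [[5,2],[-4,-1]]; eigenvalues λ = 3, 1.
Eigenvectors: (1,-1) for λ=3, (-1,2) for λ=1.
From the initial condition, c_1 = 6, c_2 = 4.
q(ln 4) = (6)(4^3)(-1) + (4)(4^1)(2) = -352.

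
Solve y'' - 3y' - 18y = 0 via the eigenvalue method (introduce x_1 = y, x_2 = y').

y(t) = c_1e^(-3t) + c_2e^(6t)

Let x_1 = y, x_2 = y'. Then x_1' = x_2 and x_2' = 18x_1 + 3x_2.
A = [[0,1],[18,3]]; det(A-λI) = λ^2 - 3λ - 18.
Eigenvalues λ = -3, 6 with eigenvectors (1,-3), (1,6).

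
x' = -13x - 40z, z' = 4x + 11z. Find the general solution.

Coefficient matrix A = [[-13, -40], [4, 11]].
Characteristic polynomial det(A - λI) = λ^2 + 2λ + 17 = 0.
Eigenvalues λ = -1 ± 4i (complex conjugate pair).
For λ=-1+4i: an eigenvector is (1,0) - i(-3,1) = (1 + 3i, 0 - i).
A real fundamental pair from Re and Im of e^((-1+4i)t)v: X_1 = e^(-t)(cos(4t)·(1,0) + sin(4t)·(-3,1)), X_2 = e^(-t)(sin(4t)·(1,0) - cos(4t)·(-3,1)).
General solution: C_1X_1 + C_2X_2.

x(t) = -3C_1e^(-t)sin(4t) + C_1e^(-t)cos(4t) + C_2e^(-t)sin(4t) + 3C_2e^(-t)cos(4t), z(t) = C_1e^(-t)sin(4t) - C_2e^(-t)cos(4t)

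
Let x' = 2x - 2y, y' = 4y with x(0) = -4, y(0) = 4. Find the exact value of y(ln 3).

324

A = [[2,-2],[0,4]]; eigenvalues λ = 2, 4.
Eigenvectors: (1,0) for λ=2, (1,-1) for λ=4.
From the initial condition, c_1 = 0, c_2 = -4.
y(ln 3) = (0)(3^2)(0) + (-4)(3^4)(-1) = 324.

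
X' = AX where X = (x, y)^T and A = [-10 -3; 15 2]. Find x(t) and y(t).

Coefficient matrix A = [[-10, -3], [15, 2]].
Characteristic polynomial det(A - λI) = λ^2 + 8λ + 25 = 0.
Eigenvalues λ = -4 ± 3i (complex conjugate pair).
For λ=-4+3i: an eigenvector is (1,-2) - i(0,1) = (1, -2 - i).
A real fundamental pair from Re and Im of e^((-4+3i)t)v: X_1 = e^(-4t)(cos(3t)·(1,-2) + sin(3t)·(0,1)), X_2 = e^(-4t)(sin(3t)·(1,-2) - cos(3t)·(0,1)).
General solution: C_1X_1 + C_2X_2.

x(t) = C_1e^(-4t)cos(3t) + C_2e^(-4t)sin(3t), y(t) = C_1e^(-4t)sin(3t) - 2C_1e^(-4t)cos(3t) - 2C_2e^(-4t)sin(3t) - C_2e^(-4t)cos(3t)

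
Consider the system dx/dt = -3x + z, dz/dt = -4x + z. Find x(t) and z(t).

Coefficient matrix A = [[-3, 1], [-4, 1]].
Characteristic polynomial det(A - λI) = λ^2 + 2λ + 1 = 0.
Single eigenvalue λ = -1 with algebraic multiplicity 2.
Eigenvector v = (1,2); generalized eigenvector w with (A-λI)w=v is (1,3).
General solution: e^(-t)[c_1·v + c_2·(t·v + w)].

x(t) = c_1e^(-t) + c_2te^(-t) + c_2e^(-t), z(t) = 2c_1e^(-t) + 2c_2te^(-t) + 3c_2e^(-t)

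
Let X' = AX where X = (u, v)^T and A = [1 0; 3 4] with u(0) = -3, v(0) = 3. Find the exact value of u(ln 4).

-12

A = [[1,0],[3,4]]; eigenvalues λ = 1, 4.
Eigenvectors: (-1,1) for λ=1, (0,1) for λ=4.
From the initial condition, c_1 = 3, c_2 = 0.
u(ln 4) = (3)(4^1)(-1) + (0)(4^4)(0) = -12.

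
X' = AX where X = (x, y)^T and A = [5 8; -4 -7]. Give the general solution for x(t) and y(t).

x(t) = -2c_1e^(t) - c_2e^(-3t), y(t) = c_1e^(t) + c_2e^(-3t)

Coefficient matrix A = [[5, 8], [-4, -7]].
Characteristic polynomial det(A - λI) = λ^2 + 2λ - 3 = 0.
Eigenvalues λ = 1, -3.
For λ=1: (A-λI) row 1 is [4, 8], so an eigenvector is (-2, 1).
For λ=-3: (A-λI) row 1 is [8, 8], so an eigenvector is (-1, 1).
General solution: c_1e^(t)(-2,1) + c_2e^(-3t)(-1,1).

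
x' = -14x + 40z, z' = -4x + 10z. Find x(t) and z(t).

Coefficient matrix A = [[-14, 40], [-4, 10]].
Characteristic polynomial det(A - λI) = λ^2 + 4λ + 20 = 0.
Eigenvalues λ = -2 ± 4i (complex conjugate pair).
For λ=-2+4i: an eigenvector is (-3,-1) - i(-1,0) = (-3 + i, -1).
A real fundamental pair from Re and Im of e^((-2+4i)t)v: X_1 = e^(-2t)(cos(4t)·(-3,-1) + sin(4t)·(-1,0)), X_2 = e^(-2t)(sin(4t)·(-3,-1) - cos(4t)·(-1,0)).
General solution: C_1X_1 + C_2X_2.

x(t) = -C_1e^(-2t)sin(4t) - 3C_1e^(-2t)cos(4t) - 3C_2e^(-2t)sin(4t) + C_2e^(-2t)cos(4t), z(t) = -C_1e^(-2t)cos(4t) - C_2e^(-2t)sin(4t)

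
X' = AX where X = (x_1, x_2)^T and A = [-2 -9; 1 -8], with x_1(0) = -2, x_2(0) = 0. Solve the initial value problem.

Coefficient matrix A = [[-2, -9], [1, -8]].
Characteristic polynomial det(A - λI) = λ^2 + 10λ + 25 = 0.
Single eigenvalue λ = -5 with algebraic multiplicity 2.
Eigenvector v = (3,1); generalized eigenvector w with (A-λI)w=v is (-2,-1).
General solution: e^(-5t)[c_1·v + c_2·(t·v + w)].
Applying x_1(0)=-2, x_2(0)=0 gives c_1=-2, c_2=-2.

x_1(t) = -6te^(-5t) - 2e^(-5t), x_2(t) = -2te^(-5t)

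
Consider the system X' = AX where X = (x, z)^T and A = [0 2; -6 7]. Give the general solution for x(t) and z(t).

Coefficient matrix A = [[0, 2], [-6, 7]].
Characteristic polynomial det(A - λI) = λ^2 - 7λ + 12 = 0.
Eigenvalues λ = 3, 4.
For λ=3: (A-λI) row 1 is [-3, 2], so an eigenvector is (2, 3).
For λ=4: (A-λI) row 1 is [-4, 2], so an eigenvector is (1, 2).
General solution: c_1e^(3t)(2,3) + c_2e^(4t)(1,2).

x(t) = 2c_1e^(3t) + c_2e^(4t), z(t) = 3c_1e^(3t) + 2c_2e^(4t)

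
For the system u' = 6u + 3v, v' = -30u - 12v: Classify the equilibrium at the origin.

stable spiral

A = [[6,3],[-30,-12]]; det(A-λI) = λ^2 + 6λ + 18.
λ = -3 ± 3i: negative real part.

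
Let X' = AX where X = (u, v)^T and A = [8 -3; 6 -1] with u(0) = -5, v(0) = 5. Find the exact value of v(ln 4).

A = [[8,-3],[6,-1]]; eigenvalues λ = 5, 2.
Eigenvectors: (-1,-1) for λ=5, (1,2) for λ=2.
From the initial condition, c_1 = 15, c_2 = 10.
v(ln 4) = (15)(4^5)(-1) + (10)(4^2)(2) = -15040.

-15040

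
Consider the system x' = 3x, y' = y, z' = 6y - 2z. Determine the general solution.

x(t) = K_1e^(3t), y(t) = K_2e^(t), z(t) = 2K_2e^(t) + K_3e^(-2t)

Coefficient matrix A = [[3, 0, 0], [0, 1, 0], [0, 6, -2]].
det(A - λI) = 0 gives eigenvalues λ = 3, 1, -2.
For λ=3: eigenvector (1,0,0).
For λ=1: eigenvector (0,1,2).
For λ=-2: eigenvector (0,0,1).
General solution: K_1e^(3t)(1,0,0) + K_2e^(t)(0,1,2) + K_3e^(-2t)(0,0,1).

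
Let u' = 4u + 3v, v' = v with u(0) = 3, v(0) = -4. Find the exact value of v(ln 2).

A = [[4,3],[0,1]]; eigenvalues λ = 1, 4.
Eigenvectors: (-1,1) for λ=1, (1,0) for λ=4.
From the initial condition, c_1 = -4, c_2 = -1.
v(ln 2) = (-4)(2^1)(1) + (-1)(2^4)(0) = -8.

-8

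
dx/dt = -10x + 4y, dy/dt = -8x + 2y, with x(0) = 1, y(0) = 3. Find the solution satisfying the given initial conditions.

x(t) = 2e^(-2t) - e^(-6t), y(t) = 4e^(-2t) - e^(-6t)

Coefficient matrix A = [[-10, 4], [-8, 2]].
Characteristic polynomial det(A - λI) = λ^2 + 8λ + 12 = 0.
Eigenvalues λ = -2, -6.
For λ=-2: (A-λI) row 1 is [-8, 4], so an eigenvector is (-1, -2).
For λ=-6: (A-λI) row 1 is [-4, 4], so an eigenvector is (-1, -1).
General solution: C_1e^(-2t)(-1,-2) + C_2e^(-6t)(-1,-1).
Applying x(0)=1, y(0)=3 gives C_1=-2, C_2=1.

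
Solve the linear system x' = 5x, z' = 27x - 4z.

x(t) = C_2e^(5t), z(t) = C_1e^(-4t) + 3C_2e^(5t)

Coefficient matrix A = [[5, 0], [27, -4]].
Characteristic polynomial det(A - λI) = λ^2 - λ - 20 = 0.
Eigenvalues λ = -4, 5.
For λ=-4: (A-λI) row 1 is [9, 0], so an eigenvector is (0, 1).
For λ=5: (A-λI) row 2 is [27, -9], so an eigenvector is (1, 3).
General solution: C_1e^(-4t)(0,1) + C_2e^(5t)(1,3).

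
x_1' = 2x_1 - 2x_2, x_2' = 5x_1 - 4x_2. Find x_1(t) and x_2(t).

x_1(t) = c_1e^(-t)sin(t) + c_1e^(-t)cos(t) + c_2e^(-t)sin(t) - c_2e^(-t)cos(t), x_2(t) = 2c_1e^(-t)sin(t) + c_1e^(-t)cos(t) + c_2e^(-t)sin(t) - 2c_2e^(-t)cos(t)

Coefficient matrix A = [[2, -2], [5, -4]].
Characteristic polynomial det(A - λI) = λ^2 + 2λ + 2 = 0.
Eigenvalues λ = -1 ± i (complex conjugate pair).
For λ=-1+i: an eigenvector is (1,1) - i(1,2) = (1 - i, 1 - 2i).
A real fundamental pair from Re and Im of e^((-1+i)t)v: X_1 = e^(-t)(cos(t)·(1,1) + sin(t)·(1,2)), X_2 = e^(-t)(sin(t)·(1,1) - cos(t)·(1,2)).
General solution: c_1X_1 + c_2X_2.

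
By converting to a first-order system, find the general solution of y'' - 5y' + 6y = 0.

y(t) = c_1e^(3t) + c_2e^(2t)

Let x_1 = y, x_2 = y'. Then x_1' = x_2 and x_2' = -6x_1 + 5x_2.
A = [[0,1],[-6,5]]; det(A-λI) = λ^2 - 5λ + 6.
Eigenvalues λ = 3, 2 with eigenvectors (1,3), (1,2).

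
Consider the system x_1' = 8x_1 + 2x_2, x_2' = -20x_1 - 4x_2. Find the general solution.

Coefficient matrix A = [[8, 2], [-20, -4]].
Characteristic polynomial det(A - λI) = λ^2 - 4λ + 8 = 0.
Eigenvalues λ = 2 ± 2i (complex conjugate pair).
For λ=2+2i: an eigenvector is (0,-1) - i(-1,3) = (0 + i, -1 - 3i).
A real fundamental pair from Re and Im of e^((2+2i)t)v: X_1 = e^(2t)(cos(2t)·(0,-1) + sin(2t)·(-1,3)), X_2 = e^(2t)(sin(2t)·(0,-1) - cos(2t)·(-1,3)).
General solution: K_1X_1 + K_2X_2.

x_1(t) = -K_1e^(2t)sin(2t) + K_2e^(2t)cos(2t), x_2(t) = 3K_1e^(2t)sin(2t) - K_1e^(2t)cos(2t) - K_2e^(2t)sin(2t) - 3K_2e^(2t)cos(2t)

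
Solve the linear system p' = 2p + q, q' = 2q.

Coefficient matrix A = [[2, 1], [0, 2]].
Characteristic polynomial det(A - λI) = λ^2 - 4λ + 4 = 0.
Single eigenvalue λ = 2 with algebraic multiplicity 2.
Eigenvector v = (1,0); generalized eigenvector w with (A-λI)w=v is (-2,1).
General solution: e^(2t)[c_1·v + c_2·(t·v + w)].

p(t) = c_1e^(2t) + c_2te^(2t) - 2c_2e^(2t), q(t) = c_2e^(2t)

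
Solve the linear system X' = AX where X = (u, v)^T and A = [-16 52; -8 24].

u(t) = -3K_1e^(4t)sin(4t) - 2K_1e^(4t)cos(4t) - 2K_2e^(4t)sin(4t) + 3K_2e^(4t)cos(4t), v(t) = -K_1e^(4t)sin(4t) - K_1e^(4t)cos(4t) - K_2e^(4t)sin(4t) + K_2e^(4t)cos(4t)

Coefficient matrix A = [[-16, 52], [-8, 24]].
Characteristic polynomial det(A - λI) = λ^2 - 8λ + 32 = 0.
Eigenvalues λ = 4 ± 4i (complex conjugate pair).
For λ=4+4i: an eigenvector is (-2,-1) - i(-3,-1) = (-2 + 3i, -1 + i).
A real fundamental pair from Re and Im of e^((4+4i)t)v: X_1 = e^(4t)(cos(4t)·(-2,-1) + sin(4t)·(-3,-1)), X_2 = e^(4t)(sin(4t)·(-2,-1) - cos(4t)·(-3,-1)).
General solution: K_1X_1 + K_2X_2.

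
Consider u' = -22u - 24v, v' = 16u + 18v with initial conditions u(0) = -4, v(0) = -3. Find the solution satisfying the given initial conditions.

Coefficient matrix A = [[-22, -24], [16, 18]].
Characteristic polynomial det(A - λI) = λ^2 + 4λ - 12 = 0.
Eigenvalues λ = -6, 2.
For λ=-6: (A-λI) row 1 is [-16, -24], so an eigenvector is (-3, 2).
For λ=2: (A-λI) row 1 is [-24, -24], so an eigenvector is (1, -1).
General solution: K_1e^(-6t)(-3,2) + K_2e^(2t)(1,-1).
Applying u(0)=-4, v(0)=-3 gives K_1=7, K_2=17.

u(t) = 17e^(2t) - 21e^(-6t), v(t) = -17e^(2t) + 14e^(-6t)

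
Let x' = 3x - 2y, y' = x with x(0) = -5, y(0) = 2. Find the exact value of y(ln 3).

-36

A = [[3,-2],[1,0]]; eigenvalues λ = 2, 1.
Eigenvectors: (2,1) for λ=2, (-1,-1) for λ=1.
From the initial condition, c_1 = -7, c_2 = -9.
y(ln 3) = (-7)(3^2)(1) + (-9)(3^1)(-1) = -36.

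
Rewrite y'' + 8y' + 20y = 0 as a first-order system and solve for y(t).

Let x_1 = y, x_2 = y'. Then x_1' = x_2 and x_2' = -20x_1 - 8x_2.
A = [[0,1],[-20,-8]]; det(A-λI) = λ^2 + 8λ + 20.
Eigenvalues λ = -4 ± 2i.

y(t) = c_1e^(-4t)cos(2t) + c_2e^(-4t)sin(2t)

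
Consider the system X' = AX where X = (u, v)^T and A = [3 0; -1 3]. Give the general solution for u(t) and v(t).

u(t) = c_2e^(3t), v(t) = -c_1e^(3t) - c_2te^(3t) + c_2e^(3t)

Coefficient matrix A = [[3, 0], [-1, 3]].
Characteristic polynomial det(A - λI) = λ^2 - 6λ + 9 = 0.
Single eigenvalue λ = 3 with algebraic multiplicity 2.
Eigenvector v = (0,-1); generalized eigenvector w with (A-λI)w=v is (1,1).
General solution: e^(3t)[c_1·v + c_2·(t·v + w)].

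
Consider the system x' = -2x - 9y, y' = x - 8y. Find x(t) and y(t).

x(t) = 3C_1e^(-5t) + 3C_2te^(-5t) + C_2e^(-5t), y(t) = C_1e^(-5t) + C_2te^(-5t)

Coefficient matrix A = [[-2, -9], [1, -8]].
Characteristic polynomial det(A - λI) = λ^2 + 10λ + 25 = 0.
Single eigenvalue λ = -5 with algebraic multiplicity 2.
Eigenvector v = (3,1); generalized eigenvector w with (A-λI)w=v is (1,0).
General solution: e^(-5t)[C_1·v + C_2·(t·v + w)].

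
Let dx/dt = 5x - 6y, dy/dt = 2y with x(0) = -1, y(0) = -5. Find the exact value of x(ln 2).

248

A = [[5,-6],[0,2]]; eigenvalues λ = 2, 5.
Eigenvectors: (2,1) for λ=2, (-1,0) for λ=5.
From the initial condition, c_1 = -5, c_2 = -9.
x(ln 2) = (-5)(2^2)(2) + (-9)(2^5)(-1) = 248.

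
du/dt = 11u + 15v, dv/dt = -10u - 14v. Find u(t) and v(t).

Coefficient matrix A = [[11, 15], [-10, -14]].
Characteristic polynomial det(A - λI) = λ^2 + 3λ - 4 = 0.
Eigenvalues λ = -4, 1.
For λ=-4: (A-λI) row 1 is [15, 15], so an eigenvector is (-1, 1).
For λ=1: (A-λI) row 1 is [10, 15], so an eigenvector is (-3, 2).
General solution: C_1e^(-4t)(-1,1) + C_2e^(t)(-3,2).

u(t) = -C_1e^(-4t) - 3C_2e^(t), v(t) = C_1e^(-4t) + 2C_2e^(t)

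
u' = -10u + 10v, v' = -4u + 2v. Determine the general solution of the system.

u(t) = 2c_1e^(-4t)sin(2t) + c_1e^(-4t)cos(2t) + c_2e^(-4t)sin(2t) - 2c_2e^(-4t)cos(2t), v(t) = c_1e^(-4t)sin(2t) + c_1e^(-4t)cos(2t) + c_2e^(-4t)sin(2t) - c_2e^(-4t)cos(2t)

Coefficient matrix A = [[-10, 10], [-4, 2]].
Characteristic polynomial det(A - λI) = λ^2 + 8λ + 20 = 0.
Eigenvalues λ = -4 ± 2i (complex conjugate pair).
For λ=-4+2i: an eigenvector is (1,1) - i(2,1) = (1 - 2i, 1 - i).
A real fundamental pair from Re and Im of e^((-4+2i)t)v: X_1 = e^(-4t)(cos(2t)·(1,1) + sin(2t)·(2,1)), X_2 = e^(-4t)(sin(2t)·(1,1) - cos(2t)·(2,1)).
General solution: c_1X_1 + c_2X_2.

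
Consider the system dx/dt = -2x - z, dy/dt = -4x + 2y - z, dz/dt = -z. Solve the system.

x(t) = K_1e^(-2t) - K_3e^(-t), y(t) = K_1e^(-2t) + K_2e^(2t) - K_3e^(-t), z(t) = K_3e^(-t)

Coefficient matrix A = [[-2, 0, -1], [-4, 2, -1], [0, 0, -1]].
det(A - λI) = 0 gives eigenvalues λ = -2, 2, -1.
For λ=-2: eigenvector (1,1,0).
For λ=2: eigenvector (0,1,0).
For λ=-1: eigenvector (-1,-1,1).
General solution: K_1e^(-2t)(1,1,0) + K_2e^(2t)(0,1,0) + K_3e^(-t)(-1,-1,1).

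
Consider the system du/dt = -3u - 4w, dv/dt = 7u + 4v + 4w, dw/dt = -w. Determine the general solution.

u(t) = C_2e^(-3t) - 2C_3e^(-t), v(t) = C_1e^(4t) - C_2e^(-3t) + 2C_3e^(-t), w(t) = C_3e^(-t)

Coefficient matrix A = [[-3, 0, -4], [7, 4, 4], [0, 0, -1]].
det(A - λI) = 0 gives eigenvalues λ = 4, -3, -1.
For λ=4: eigenvector (0,1,0).
For λ=-3: eigenvector (1,-1,0).
For λ=-1: eigenvector (-2,2,1).
General solution: C_1e^(4t)(0,1,0) + C_2e^(-3t)(1,-1,0) + C_3e^(-t)(-2,2,1).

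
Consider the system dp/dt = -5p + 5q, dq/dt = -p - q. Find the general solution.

Coefficient matrix A = [[-5, 5], [-1, -1]].
Characteristic polynomial det(A - λI) = λ^2 + 6λ + 10 = 0.
Eigenvalues λ = -3 ± i (complex conjugate pair).
For λ=-3+i: an eigenvector is (-2,-1) - i(-1,0) = (-2 + i, -1).
A real fundamental pair from Re and Im of e^((-3+i)t)v: X_1 = e^(-3t)(cos(t)·(-2,-1) + sin(t)·(-1,0)), X_2 = e^(-3t)(sin(t)·(-2,-1) - cos(t)·(-1,0)).
General solution: C_1X_1 + C_2X_2.

p(t) = -C_1e^(-3t)sin(t) - 2C_1e^(-3t)cos(t) - 2C_2e^(-3t)sin(t) + C_2e^(-3t)cos(t), q(t) = -C_1e^(-3t)cos(t) - C_2e^(-3t)sin(t)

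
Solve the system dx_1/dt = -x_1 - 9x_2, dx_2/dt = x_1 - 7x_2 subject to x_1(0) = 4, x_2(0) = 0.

Coefficient matrix A = [[-1, -9], [1, -7]].
Characteristic polynomial det(A - λI) = λ^2 + 8λ + 16 = 0.
Single eigenvalue λ = -4 with algebraic multiplicity 2.
Eigenvector v = (-3,-1); generalized eigenvector w with (A-λI)w=v is (2,1).
General solution: e^(-4t)[C_1·v + C_2·(t·v + w)].
Applying x_1(0)=4, x_2(0)=0 gives C_1=-4, C_2=-4.

x_1(t) = 12te^(-4t) + 4e^(-4t), x_2(t) = 4te^(-4t)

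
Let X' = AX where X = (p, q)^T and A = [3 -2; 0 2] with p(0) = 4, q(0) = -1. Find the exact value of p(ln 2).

40

A = [[3,-2],[0,2]]; eigenvalues λ = 3, 2.
Eigenvectors: (-1,0) for λ=3, (2,1) for λ=2.
From the initial condition, c_1 = -6, c_2 = -1.
p(ln 2) = (-6)(2^3)(-1) + (-1)(2^2)(2) = 40.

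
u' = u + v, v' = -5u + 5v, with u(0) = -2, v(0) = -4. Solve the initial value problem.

Coefficient matrix A = [[1, 1], [-5, 5]].
Characteristic polynomial det(A - λI) = λ^2 - 6λ + 10 = 0.
Eigenvalues λ = 3 ± i (complex conjugate pair).
For λ=3+i: an eigenvector is (-1,-2) - i(0,1) = (-1, -2 - i).
A real fundamental pair from Re and Im of e^((3+i)t)v: X_1 = e^(3t)(cos(t)·(-1,-2) + sin(t)·(0,1)), X_2 = e^(3t)(sin(t)·(-1,-2) - cos(t)·(0,1)).
General solution: C_1X_1 + C_2X_2.
Applying u(0)=-2, v(0)=-4 gives C_1=2, C_2=0.

u(t) = -2e^(3t)cos(t), v(t) = 2e^(3t)sin(t) - 4e^(3t)cos(t)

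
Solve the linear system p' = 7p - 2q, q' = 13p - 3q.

Coefficient matrix A = [[7, -2], [13, -3]].
Characteristic polynomial det(A - λI) = λ^2 - 4λ + 5 = 0.
Eigenvalues λ = 2 ± i (complex conjugate pair).
For λ=2+i: an eigenvector is (-1,-2) - i(-1,-3) = (-1 + i, -2 + 3i).
A real fundamental pair from Re and Im of e^((2+i)t)v: X_1 = e^(2t)(cos(t)·(-1,-2) + sin(t)·(-1,-3)), X_2 = e^(2t)(sin(t)·(-1,-2) - cos(t)·(-1,-3)).
General solution: K_1X_1 + K_2X_2.

p(t) = -K_1e^(2t)sin(t) - K_1e^(2t)cos(t) - K_2e^(2t)sin(t) + K_2e^(2t)cos(t), q(t) = -3K_1e^(2t)sin(t) - 2K_1e^(2t)cos(t) - 2K_2e^(2t)sin(t) + 3K_2e^(2t)cos(t)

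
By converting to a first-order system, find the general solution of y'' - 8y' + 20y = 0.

Let x_1 = y, x_2 = y'. Then x_1' = x_2 and x_2' = -20x_1 + 8x_2.
A = [[0,1],[-20,8]]; det(A-λI) = λ^2 - 8λ + 20.
Eigenvalues λ = 4 ± 2i.

y(t) = C_1e^(4t)cos(2t) + C_2e^(4t)sin(2t)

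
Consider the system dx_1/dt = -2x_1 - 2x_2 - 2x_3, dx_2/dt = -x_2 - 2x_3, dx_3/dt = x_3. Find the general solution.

Coefficient matrix A = [[-2, -2, -2], [0, -1, -2], [0, 0, 1]].
det(A - λI) = 0 gives eigenvalues λ = 1, -2, -1.
For λ=1: eigenvector (0,1,-1).
For λ=-2: eigenvector (1,0,0).
For λ=-1: eigenvector (-2,1,0).
General solution: C_1e^(t)(0,1,-1) + C_2e^(-2t)(1,0,0) + C_3e^(-t)(-2,1,0).

x_1(t) = C_2e^(-2t) - 2C_3e^(-t), x_2(t) = C_1e^(t) + C_3e^(-t), x_3(t) = -C_1e^(t)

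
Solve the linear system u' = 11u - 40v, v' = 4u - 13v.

u(t) = 3K_1e^(-t)sin(4t) + K_1e^(-t)cos(4t) + K_2e^(-t)sin(4t) - 3K_2e^(-t)cos(4t), v(t) = K_1e^(-t)sin(4t) - K_2e^(-t)cos(4t)

Coefficient matrix A = [[11, -40], [4, -13]].
Characteristic polynomial det(A - λI) = λ^2 + 2λ + 17 = 0.
Eigenvalues λ = -1 ± 4i (complex conjugate pair).
For λ=-1+4i: an eigenvector is (1,0) - i(3,1) = (1 - 3i, 0 - i).
A real fundamental pair from Re and Im of e^((-1+4i)t)v: X_1 = e^(-t)(cos(4t)·(1,0) + sin(4t)·(3,1)), X_2 = e^(-t)(sin(4t)·(1,0) - cos(4t)·(3,1)).
General solution: K_1X_1 + K_2X_2.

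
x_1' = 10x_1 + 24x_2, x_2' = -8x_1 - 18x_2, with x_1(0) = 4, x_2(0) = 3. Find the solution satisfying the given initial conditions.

x_1(t) = 34e^(-2t) - 30e^(-6t), x_2(t) = -17e^(-2t) + 20e^(-6t)

Coefficient matrix A = [[10, 24], [-8, -18]].
Characteristic polynomial det(A - λI) = λ^2 + 8λ + 12 = 0.
Eigenvalues λ = -2, -6.
For λ=-2: (A-λI) row 1 is [12, 24], so an eigenvector is (-2, 1).
For λ=-6: (A-λI) row 1 is [16, 24], so an eigenvector is (-3, 2).
General solution: K_1e^(-2t)(-2,1) + K_2e^(-6t)(-3,2).
Applying x_1(0)=4, x_2(0)=3 gives K_1=-17, K_2=10.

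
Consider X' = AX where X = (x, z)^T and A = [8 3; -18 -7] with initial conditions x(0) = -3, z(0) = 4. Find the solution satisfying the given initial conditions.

Coefficient matrix A = [[8, 3], [-18, -7]].
Characteristic polynomial det(A - λI) = λ^2 - λ - 2 = 0.
Eigenvalues λ = 2, -1.
For λ=2: (A-λI) row 1 is [6, 3], so an eigenvector is (-1, 2).
For λ=-1: (A-λI) row 1 is [9, 3], so an eigenvector is (1, -3).
General solution: c_1e^(2t)(-1,2) + c_2e^(-t)(1,-3).
Applying x(0)=-3, z(0)=4 gives c_1=5, c_2=2.

x(t) = -5e^(2t) + 2e^(-t), z(t) = 10e^(2t) - 6e^(-t)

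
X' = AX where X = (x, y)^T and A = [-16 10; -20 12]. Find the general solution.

x(t) = C_1e^(-2t)sin(2t) + 2C_1e^(-2t)cos(2t) + 2C_2e^(-2t)sin(2t) - C_2e^(-2t)cos(2t), y(t) = C_1e^(-2t)sin(2t) + 3C_1e^(-2t)cos(2t) + 3C_2e^(-2t)sin(2t) - C_2e^(-2t)cos(2t)

Coefficient matrix A = [[-16, 10], [-20, 12]].
Characteristic polynomial det(A - λI) = λ^2 + 4λ + 8 = 0.
Eigenvalues λ = -2 ± 2i (complex conjugate pair).
For λ=-2+2i: an eigenvector is (2,3) - i(1,1) = (2 - i, 3 - i).
A real fundamental pair from Re and Im of e^((-2+2i)t)v: X_1 = e^(-2t)(cos(2t)·(2,3) + sin(2t)·(1,1)), X_2 = e^(-2t)(sin(2t)·(2,3) - cos(2t)·(1,1)).
General solution: C_1X_1 + C_2X_2.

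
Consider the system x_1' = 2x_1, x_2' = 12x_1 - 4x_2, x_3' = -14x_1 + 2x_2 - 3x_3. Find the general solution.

Coefficient matrix A = [[2, 0, 0], [12, -4, 0], [-14, 2, -3]].
det(A - λI) = 0 gives eigenvalues λ = -4, -3, 2.
For λ=-4: eigenvector (0,-1,2).
For λ=-3: eigenvector (0,0,1).
For λ=2: eigenvector (1,2,-2).
General solution: C_1e^(-4t)(0,-1,2) + C_2e^(-3t)(0,0,1) + C_3e^(2t)(1,2,-2).

x_1(t) = C_3e^(2t), x_2(t) = -C_1e^(-4t) + 2C_3e^(2t), x_3(t) = 2C_1e^(-4t) + C_2e^(-3t) - 2C_3e^(2t)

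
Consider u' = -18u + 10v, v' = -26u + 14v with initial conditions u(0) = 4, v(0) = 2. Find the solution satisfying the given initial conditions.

Coefficient matrix A = [[-18, 10], [-26, 14]].
Characteristic polynomial det(A - λI) = λ^2 + 4λ + 8 = 0.
Eigenvalues λ = -2 ± 2i (complex conjugate pair).
For λ=-2+2i: an eigenvector is (1,2) - i(2,3) = (1 - 2i, 2 - 3i).
A real fundamental pair from Re and Im of e^((-2+2i)t)v: X_1 = e^(-2t)(cos(2t)·(1,2) + sin(2t)·(2,3)), X_2 = e^(-2t)(sin(2t)·(1,2) - cos(2t)·(2,3)).
General solution: K_1X_1 + K_2X_2.
Applying u(0)=4, v(0)=2 gives K_1=-8, K_2=-6.

u(t) = -22e^(-2t)sin(2t) + 4e^(-2t)cos(2t), v(t) = -36e^(-2t)sin(2t) + 2e^(-2t)cos(2t)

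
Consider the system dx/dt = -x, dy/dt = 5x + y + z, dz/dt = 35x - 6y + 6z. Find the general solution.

Coefficient matrix A = [[-1, 0, 0], [5, 1, 1], [35, -6, 6]].
det(A - λI) = 0 gives eigenvalues λ = -1, 3, 4.
For λ=-1: eigenvector (1,0,-5).
For λ=3: eigenvector (0,1,2).
For λ=4: eigenvector (0,1,3).
General solution: K_1e^(-t)(1,0,-5) + K_2e^(3t)(0,1,2) + K_3e^(4t)(0,1,3).

x(t) = K_1e^(-t), y(t) = K_2e^(3t) + K_3e^(4t), z(t) = -5K_1e^(-t) + 2K_2e^(3t) + 3K_3e^(4t)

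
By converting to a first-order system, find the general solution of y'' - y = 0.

Let x_1 = y, x_2 = y'. Then x_1' = x_2 and x_2' = x_1.
A = [[0,1],[1,0]]; det(A-λI) = λ^2 - 1.
Eigenvalues λ = 1, -1 with eigenvectors (1,1), (1,-1).

y(t) = K_1e^(t) + K_2e^(-t)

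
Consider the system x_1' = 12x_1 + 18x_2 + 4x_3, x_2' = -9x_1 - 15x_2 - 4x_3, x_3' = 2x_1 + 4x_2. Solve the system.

Coefficient matrix A = [[12, 18, 4], [-9, -15, -4], [2, 4, 0]].
det(A - λI) = 0 gives eigenvalues λ = -4, 3, -2.
For λ=-4: eigenvector (-2,2,-1).
For λ=3: eigenvector (-2,1,0).
For λ=-2: eigenvector (1,-1,1).
General solution: C_1e^(-4t)(-2,2,-1) + C_2e^(3t)(-2,1,0) + C_3e^(-2t)(1,-1,1).

x_1(t) = -2C_1e^(-4t) - 2C_2e^(3t) + C_3e^(-2t), x_2(t) = 2C_1e^(-4t) + C_2e^(3t) - C_3e^(-2t), x_3(t) = -C_1e^(-4t) + C_3e^(-2t)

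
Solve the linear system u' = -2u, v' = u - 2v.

Coefficient matrix A = [[-2, 0], [1, -2]].
Characteristic polynomial det(A - λI) = λ^2 + 4λ + 4 = 0.
Single eigenvalue λ = -2 with algebraic multiplicity 2.
Eigenvector v = (0,-1); generalized eigenvector w with (A-λI)w=v is (-1,-3).
General solution: e^(-2t)[c_1·v + c_2·(t·v + w)].

u(t) = -c_2e^(-2t), v(t) = -c_1e^(-2t) - c_2te^(-2t) - 3c_2e^(-2t)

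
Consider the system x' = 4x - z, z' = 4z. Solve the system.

x(t) = C_1e^(4t) + C_2te^(4t) - 2C_2e^(4t), z(t) = -C_2e^(4t)

Coefficient matrix A = [[4, -1], [0, 4]].
Characteristic polynomial det(A - λI) = λ^2 - 8λ + 16 = 0.
Single eigenvalue λ = 4 with algebraic multiplicity 2.
Eigenvector v = (1,0); generalized eigenvector w with (A-λI)w=v is (-2,-1).
General solution: e^(4t)[C_1·v + C_2·(t·v + w)].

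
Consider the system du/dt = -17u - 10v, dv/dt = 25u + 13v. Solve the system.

Coefficient matrix A = [[-17, -10], [25, 13]].
Characteristic polynomial det(A - λI) = λ^2 + 4λ + 29 = 0.
Eigenvalues λ = -2 ± 5i (complex conjugate pair).
For λ=-2+5i: an eigenvector is (1,-1) - i(-1,2) = (1 + i, -1 - 2i).
A real fundamental pair from Re and Im of e^((-2+5i)t)v: X_1 = e^(-2t)(cos(5t)·(1,-1) + sin(5t)·(-1,2)), X_2 = e^(-2t)(sin(5t)·(1,-1) - cos(5t)·(-1,2)).
General solution: K_1X_1 + K_2X_2.

u(t) = -K_1e^(-2t)sin(5t) + K_1e^(-2t)cos(5t) + K_2e^(-2t)sin(5t) + K_2e^(-2t)cos(5t), v(t) = 2K_1e^(-2t)sin(5t) - K_1e^(-2t)cos(5t) - K_2e^(-2t)sin(5t) - 2K_2e^(-2t)cos(5t)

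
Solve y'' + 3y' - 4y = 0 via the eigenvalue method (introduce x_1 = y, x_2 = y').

y(t) = c_1e^(-4t) + c_2e^(t)

Let x_1 = y, x_2 = y'. Then x_1' = x_2 and x_2' = 4x_1 - 3x_2.
A = [[0,1],[4,-3]]; det(A-λI) = λ^2 + 3λ - 4.
Eigenvalues λ = -4, 1 with eigenvectors (1,-4), (1,1).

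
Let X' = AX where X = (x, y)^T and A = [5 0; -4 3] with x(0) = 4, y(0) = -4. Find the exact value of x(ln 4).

4096

A = [[5,0],[-4,3]]; eigenvalues λ = 5, 3.
Eigenvectors: (1,-2) for λ=5, (0,1) for λ=3.
From the initial condition, c_1 = 4, c_2 = 4.
x(ln 4) = (4)(4^5)(1) + (4)(4^3)(0) = 4096.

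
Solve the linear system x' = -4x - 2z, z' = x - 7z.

Coefficient matrix A = [[-4, -2], [1, -7]].
Characteristic polynomial det(A - λI) = λ^2 + 11λ + 30 = 0.
Eigenvalues λ = -6, -5.
For λ=-6: (A-λI) row 1 is [2, -2], so an eigenvector is (1, 1).
For λ=-5: (A-λI) row 1 is [1, -2], so an eigenvector is (-2, -1).
General solution: c_1e^(-6t)(1,1) + c_2e^(-5t)(-2,-1).

x(t) = c_1e^(-6t) - 2c_2e^(-5t), z(t) = c_1e^(-6t) - c_2e^(-5t)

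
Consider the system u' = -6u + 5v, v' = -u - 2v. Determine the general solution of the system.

u(t) = -C_1e^(-4t)sin(t) - 2C_1e^(-4t)cos(t) - 2C_2e^(-4t)sin(t) + C_2e^(-4t)cos(t), v(t) = -C_1e^(-4t)cos(t) - C_2e^(-4t)sin(t)

Coefficient matrix A = [[-6, 5], [-1, -2]].
Characteristic polynomial det(A - λI) = λ^2 + 8λ + 17 = 0.
Eigenvalues λ = -4 ± i (complex conjugate pair).
For λ=-4+i: an eigenvector is (-2,-1) - i(-1,0) = (-2 + i, -1).
A real fundamental pair from Re and Im of e^((-4+i)t)v: X_1 = e^(-4t)(cos(t)·(-2,-1) + sin(t)·(-1,0)), X_2 = e^(-4t)(sin(t)·(-2,-1) - cos(t)·(-1,0)).
General solution: C_1X_1 + C_2X_2.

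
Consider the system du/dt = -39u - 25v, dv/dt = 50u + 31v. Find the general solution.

u(t) = -c_1e^(-4t)sin(5t) - 2c_1e^(-4t)cos(5t) - 2c_2e^(-4t)sin(5t) + c_2e^(-4t)cos(5t), v(t) = c_1e^(-4t)sin(5t) + 3c_1e^(-4t)cos(5t) + 3c_2e^(-4t)sin(5t) - c_2e^(-4t)cos(5t)

Coefficient matrix A = [[-39, -25], [50, 31]].
Characteristic polynomial det(A - λI) = λ^2 + 8λ + 41 = 0.
Eigenvalues λ = -4 ± 5i (complex conjugate pair).
For λ=-4+5i: an eigenvector is (-2,3) - i(-1,1) = (-2 + i, 3 - i).
A real fundamental pair from Re and Im of e^((-4+5i)t)v: X_1 = e^(-4t)(cos(5t)·(-2,3) + sin(5t)·(-1,1)), X_2 = e^(-4t)(sin(5t)·(-2,3) - cos(5t)·(-1,1)).
General solution: c_1X_1 + c_2X_2.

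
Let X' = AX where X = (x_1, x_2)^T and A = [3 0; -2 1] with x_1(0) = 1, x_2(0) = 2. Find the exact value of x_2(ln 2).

-2

A = [[3,0],[-2,1]]; eigenvalues λ = 3, 1.
Eigenvectors: (-1,1) for λ=3, (0,1) for λ=1.
From the initial condition, c_1 = -1, c_2 = 3.
x_2(ln 2) = (-1)(2^3)(1) + (3)(2^1)(1) = -2.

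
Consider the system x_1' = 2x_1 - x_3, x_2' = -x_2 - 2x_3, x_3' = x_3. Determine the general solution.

x_1(t) = C_1e^(2t) + C_3e^(t), x_2(t) = C_2e^(-t) - C_3e^(t), x_3(t) = C_3e^(t)

Coefficient matrix A = [[2, 0, -1], [0, -1, -2], [0, 0, 1]].
det(A - λI) = 0 gives eigenvalues λ = 2, -1, 1.
For λ=2: eigenvector (1,0,0).
For λ=-1: eigenvector (0,1,0).
For λ=1: eigenvector (1,-1,1).
General solution: C_1e^(2t)(1,0,0) + C_2e^(-t)(0,1,0) + C_3e^(t)(1,-1,1).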